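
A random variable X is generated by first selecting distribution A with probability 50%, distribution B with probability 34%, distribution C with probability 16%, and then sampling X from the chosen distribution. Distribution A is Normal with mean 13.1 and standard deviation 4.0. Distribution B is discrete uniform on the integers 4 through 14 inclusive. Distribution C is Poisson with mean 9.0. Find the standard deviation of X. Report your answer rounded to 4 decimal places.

4.1283

Per component, A: μ=13.1, E[X²]=187.61; B: μ=9, E[X²]=91; C: μ=9, E[X²]=90.
E[X] = 0.5·13.1 + 0.34·9 + 0.16·9 = 11.05.
E[X²] = 0.5·187.61 + 0.34·91 + 0.16·90 = 139.145.
Var(X) = E[X²] − (E[X])² = 139.145 − 122.103 = 17.0425.
SD(X) = √17.0425 = 4.12826.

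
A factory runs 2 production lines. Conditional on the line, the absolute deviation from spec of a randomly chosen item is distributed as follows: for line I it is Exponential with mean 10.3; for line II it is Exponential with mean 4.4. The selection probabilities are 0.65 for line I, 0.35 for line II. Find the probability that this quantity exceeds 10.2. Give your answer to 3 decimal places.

Conditional on each line, P(X > 10.2): I: 0.371468; II: 0.0984524.
By total probability, P(X > 10.2) = 0.65·0.371468 + 0.35·0.0984524 = 0.275913.

0.276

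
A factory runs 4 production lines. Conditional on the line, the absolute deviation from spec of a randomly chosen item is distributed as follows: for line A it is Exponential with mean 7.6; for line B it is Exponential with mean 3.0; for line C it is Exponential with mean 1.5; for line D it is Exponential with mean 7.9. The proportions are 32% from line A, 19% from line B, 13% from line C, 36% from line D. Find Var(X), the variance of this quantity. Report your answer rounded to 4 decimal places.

Per component, A: μ=7.6, E[X²]=115.52; B: μ=3, E[X²]=18; C: μ=1.5, E[X²]=4.5; D: μ=7.9, E[X²]=124.82.
E[X] = 0.32·7.6 + 0.19·3 + 0.13·1.5 + 0.36·7.9 = 6.041.
E[X²] = 0.32·115.52 + 0.19·18 + 0.13·4.5 + 0.36·124.82 = 85.9066.
Var(X) = E[X²] − (E[X])² = 85.9066 − 36.4937 = 49.4129.

49.4129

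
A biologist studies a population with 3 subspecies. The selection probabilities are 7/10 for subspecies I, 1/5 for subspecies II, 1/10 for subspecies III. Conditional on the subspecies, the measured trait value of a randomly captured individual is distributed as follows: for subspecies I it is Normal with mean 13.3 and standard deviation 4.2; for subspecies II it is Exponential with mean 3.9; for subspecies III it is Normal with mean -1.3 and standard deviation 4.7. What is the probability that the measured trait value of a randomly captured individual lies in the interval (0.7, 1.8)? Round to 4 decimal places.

0.0503

Conditional on each subspecies, P(0.7 < X < 1.8): I: 0.00173991; II: 0.205385; III: 0.080461.
By total probability, P(0.7 < X < 1.8) = 0.7·0.00173991 + 0.2·0.205385 + 0.1·0.080461 = 0.0503411.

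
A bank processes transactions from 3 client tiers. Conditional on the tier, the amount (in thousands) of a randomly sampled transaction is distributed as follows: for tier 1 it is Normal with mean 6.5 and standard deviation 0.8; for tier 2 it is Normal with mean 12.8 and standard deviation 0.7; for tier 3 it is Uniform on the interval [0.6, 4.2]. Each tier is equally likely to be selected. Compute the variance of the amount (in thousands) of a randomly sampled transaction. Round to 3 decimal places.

Per component, 1: μ=6.5, E[X²]=42.89; 2: μ=12.8, E[X²]=164.33; 3: μ=2.4, E[X²]=6.84.
E[X] = 0.333333·6.5 + 0.333333·12.8 + 0.333333·2.4 = 7.23333.
E[X²] = 0.333333·42.89 + 0.333333·164.33 + 0.333333·6.84 = 71.3533.
Var(X) = E[X²] − (E[X])² = 71.3533 − 52.3211 = 19.0322.

19.032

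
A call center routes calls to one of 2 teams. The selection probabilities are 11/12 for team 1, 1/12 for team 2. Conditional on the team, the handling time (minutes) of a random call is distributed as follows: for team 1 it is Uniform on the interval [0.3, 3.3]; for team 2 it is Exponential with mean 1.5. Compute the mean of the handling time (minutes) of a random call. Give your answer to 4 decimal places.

Component means — 1: 1.8; 2: 1.5.
E[X] = 0.916667·1.8 + 0.0833333·1.5 = 1.775.

1.7750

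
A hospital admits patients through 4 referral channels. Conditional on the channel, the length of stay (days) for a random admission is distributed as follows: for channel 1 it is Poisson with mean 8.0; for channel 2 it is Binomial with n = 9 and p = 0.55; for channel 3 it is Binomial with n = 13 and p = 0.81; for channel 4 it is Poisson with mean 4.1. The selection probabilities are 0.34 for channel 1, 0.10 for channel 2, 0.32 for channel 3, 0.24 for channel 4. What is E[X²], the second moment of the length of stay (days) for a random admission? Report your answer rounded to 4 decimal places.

For each component E[X²] = Var + (mean)², giving 1: 72; 2: 26.73; 3: 112.882; 4: 20.91.
Overall E[X²] = 0.34·72 + 0.1·26.73 + 0.32·112.882 + 0.24·20.91 = 68.2935.

68.2935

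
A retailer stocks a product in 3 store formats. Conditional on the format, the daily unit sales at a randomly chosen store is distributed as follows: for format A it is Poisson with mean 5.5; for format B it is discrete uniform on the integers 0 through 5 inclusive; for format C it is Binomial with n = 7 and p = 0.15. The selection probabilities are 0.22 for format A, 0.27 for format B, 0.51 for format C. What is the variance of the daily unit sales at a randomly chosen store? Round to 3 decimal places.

Per component, A: μ=5.5, E[X²]=35.75; B: μ=2.5, E[X²]=9.16667; C: μ=1.05, E[X²]=1.995.
E[X] = 0.22·5.5 + 0.27·2.5 + 0.51·1.05 = 2.4205.
E[X²] = 0.22·35.75 + 0.27·9.16667 + 0.51·1.995 = 11.3575.
Var(X) = E[X²] − (E[X])² = 11.3575 − 5.85882 = 5.49863.

5.499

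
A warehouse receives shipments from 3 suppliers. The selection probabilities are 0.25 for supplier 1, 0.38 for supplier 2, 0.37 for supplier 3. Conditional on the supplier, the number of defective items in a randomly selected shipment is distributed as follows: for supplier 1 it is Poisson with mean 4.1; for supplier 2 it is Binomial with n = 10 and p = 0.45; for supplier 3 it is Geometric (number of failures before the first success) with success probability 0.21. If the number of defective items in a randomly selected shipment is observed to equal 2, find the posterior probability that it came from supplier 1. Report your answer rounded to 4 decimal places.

Likelihoods P(X=2 | ·): 1: 0.139293; 2: 0.0763026; 3: 0.131061.
Posterior ∝ prior × likelihood. Numerator for 1: 0.25·0.139293 = 0.0348233.
Normalizing constant: 0.25·0.139293 + 0.38·0.0763026 + 0.37·0.131061 = 0.112311.
P(1 | observation) = 0.0348233 / 0.112311 = 0.310062.

0.3101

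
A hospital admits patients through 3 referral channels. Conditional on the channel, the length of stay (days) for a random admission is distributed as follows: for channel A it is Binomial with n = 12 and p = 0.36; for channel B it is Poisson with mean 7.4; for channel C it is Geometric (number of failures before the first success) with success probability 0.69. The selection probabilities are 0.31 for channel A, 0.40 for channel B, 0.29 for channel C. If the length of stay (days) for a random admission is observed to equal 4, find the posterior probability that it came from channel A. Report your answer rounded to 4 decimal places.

0.6913

Likelihoods P(X=4 | ·): A: 0.234021; B: 0.0763724; C: 0.00637229.
Posterior ∝ prior × likelihood. Numerator for A: 0.31·0.234021 = 0.0725465.
Normalizing constant: 0.31·0.234021 + 0.4·0.0763724 + 0.29·0.00637229 = 0.104943.
P(A | observation) = 0.0725465 / 0.104943 = 0.691292.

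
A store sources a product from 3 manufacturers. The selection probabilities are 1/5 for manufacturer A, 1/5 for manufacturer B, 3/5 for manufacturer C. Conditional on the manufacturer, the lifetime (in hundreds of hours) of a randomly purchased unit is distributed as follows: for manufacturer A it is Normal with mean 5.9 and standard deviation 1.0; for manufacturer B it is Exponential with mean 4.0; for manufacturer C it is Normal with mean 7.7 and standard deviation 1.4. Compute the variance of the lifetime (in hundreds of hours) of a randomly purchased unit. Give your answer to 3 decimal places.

Per component, A: μ=5.9, E[X²]=35.81; B: μ=4, E[X²]=32; C: μ=7.7, E[X²]=61.25.
E[X] = 0.2·5.9 + 0.2·4 + 0.6·7.7 = 6.6.
E[X²] = 0.2·35.81 + 0.2·32 + 0.6·61.25 = 50.312.
Var(X) = E[X²] − (E[X])² = 50.312 − 43.56 = 6.752.

6.752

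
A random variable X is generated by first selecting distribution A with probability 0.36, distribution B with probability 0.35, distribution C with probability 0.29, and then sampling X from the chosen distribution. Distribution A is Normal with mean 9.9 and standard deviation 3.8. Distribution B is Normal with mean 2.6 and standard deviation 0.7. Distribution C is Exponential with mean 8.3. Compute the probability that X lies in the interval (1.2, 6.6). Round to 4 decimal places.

Conditional on each component, P(1.2 < X < 6.6): A: 0.181556; B: 0.97725; C: 0.413888.
By total probability, P(1.2 < X < 6.6) = 0.36·0.181556 + 0.35·0.97725 + 0.29·0.413888 = 0.527425.

0.5274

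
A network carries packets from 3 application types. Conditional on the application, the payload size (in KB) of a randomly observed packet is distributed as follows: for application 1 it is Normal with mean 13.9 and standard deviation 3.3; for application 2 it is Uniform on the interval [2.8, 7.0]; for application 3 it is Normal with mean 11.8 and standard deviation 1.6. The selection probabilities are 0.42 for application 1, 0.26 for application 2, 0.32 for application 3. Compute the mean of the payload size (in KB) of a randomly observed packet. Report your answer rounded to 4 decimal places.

10.8880

Component means — 1: 13.9; 2: 4.9; 3: 11.8.
E[X] = 0.42·13.9 + 0.26·4.9 + 0.32·11.8 = 10.888.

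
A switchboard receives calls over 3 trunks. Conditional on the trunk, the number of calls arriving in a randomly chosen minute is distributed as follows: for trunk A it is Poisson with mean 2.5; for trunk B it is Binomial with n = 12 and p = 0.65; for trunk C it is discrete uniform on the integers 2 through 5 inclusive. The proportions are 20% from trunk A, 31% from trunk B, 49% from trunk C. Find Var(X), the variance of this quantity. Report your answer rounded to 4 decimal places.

6.6070

Per component, A: μ=2.5, E[X²]=8.75; B: μ=7.8, E[X²]=63.57; C: μ=3.5, E[X²]=13.5.
E[X] = 0.2·2.5 + 0.31·7.8 + 0.49·3.5 = 4.633.
E[X²] = 0.2·8.75 + 0.31·63.57 + 0.49·13.5 = 28.0717.
Var(X) = E[X²] − (E[X])² = 28.0717 − 21.4647 = 6.60701.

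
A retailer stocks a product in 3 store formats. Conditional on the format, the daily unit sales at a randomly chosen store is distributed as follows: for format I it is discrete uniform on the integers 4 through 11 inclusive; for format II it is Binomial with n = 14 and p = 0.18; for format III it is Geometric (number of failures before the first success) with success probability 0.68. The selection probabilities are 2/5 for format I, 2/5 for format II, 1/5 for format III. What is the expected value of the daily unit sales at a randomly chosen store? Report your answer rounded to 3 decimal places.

4.102

Component means — I: 7.5; II: 2.52; III: 0.470588.
E[X] = 0.4·7.5 + 0.4·2.52 + 0.2·0.470588 = 4.10212.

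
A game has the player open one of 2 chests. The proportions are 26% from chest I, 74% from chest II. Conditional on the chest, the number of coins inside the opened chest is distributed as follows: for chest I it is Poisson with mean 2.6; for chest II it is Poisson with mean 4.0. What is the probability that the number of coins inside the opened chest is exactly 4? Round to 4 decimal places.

Conditional on each chest, P(X = 4): I: 0.141422; II: 0.195367.
By total probability, P(X = 4) = 0.26·0.141422 + 0.74·0.195367 = 0.181341.

0.1813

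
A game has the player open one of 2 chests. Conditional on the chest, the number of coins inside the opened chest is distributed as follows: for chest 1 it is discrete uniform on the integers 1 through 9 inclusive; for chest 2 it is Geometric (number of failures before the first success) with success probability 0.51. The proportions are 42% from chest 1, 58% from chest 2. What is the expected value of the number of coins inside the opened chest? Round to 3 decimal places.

2.657

Component means — 1: 5; 2: 0.960784.
E[X] = 0.42·5 + 0.58·0.960784 = 2.65725.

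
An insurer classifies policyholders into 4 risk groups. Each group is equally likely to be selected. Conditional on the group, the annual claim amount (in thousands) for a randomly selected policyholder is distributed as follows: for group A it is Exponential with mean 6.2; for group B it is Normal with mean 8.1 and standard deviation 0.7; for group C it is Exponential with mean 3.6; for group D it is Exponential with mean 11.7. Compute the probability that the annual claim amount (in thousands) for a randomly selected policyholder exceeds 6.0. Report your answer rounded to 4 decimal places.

0.5416

Conditional on each group, P(X > 6.0): A: 0.37994; B: 0.99865; C: 0.188876; D: 0.598804.
By total probability, P(X > 6.0) = 0.25·0.37994 + 0.25·0.99865 + 0.25·0.188876 + 0.25·0.598804 = 0.541567.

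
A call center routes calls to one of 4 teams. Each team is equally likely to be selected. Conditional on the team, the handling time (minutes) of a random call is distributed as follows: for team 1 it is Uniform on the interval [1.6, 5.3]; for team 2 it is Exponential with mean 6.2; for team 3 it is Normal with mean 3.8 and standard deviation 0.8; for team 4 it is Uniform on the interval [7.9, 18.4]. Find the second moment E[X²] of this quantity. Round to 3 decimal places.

71.778

For each component E[X²] = Var + (mean)², giving 1: 13.0433; 2: 76.88; 3: 15.08; 4: 182.11.
Overall E[X²] = 0.25·13.0433 + 0.25·76.88 + 0.25·15.08 + 0.25·182.11 = 71.7783.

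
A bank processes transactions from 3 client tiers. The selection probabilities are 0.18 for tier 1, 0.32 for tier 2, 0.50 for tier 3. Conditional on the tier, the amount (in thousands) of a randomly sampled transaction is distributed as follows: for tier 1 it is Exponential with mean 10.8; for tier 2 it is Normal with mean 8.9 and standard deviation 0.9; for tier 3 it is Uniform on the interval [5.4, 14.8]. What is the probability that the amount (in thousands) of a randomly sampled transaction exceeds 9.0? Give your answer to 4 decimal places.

0.5326

Conditional on each tier, P(X > 9.0): 1: 0.434598; 2: 0.455764; 3: 0.617021.
By total probability, P(X > 9.0) = 0.18·0.434598 + 0.32·0.455764 + 0.5·0.617021 = 0.532583.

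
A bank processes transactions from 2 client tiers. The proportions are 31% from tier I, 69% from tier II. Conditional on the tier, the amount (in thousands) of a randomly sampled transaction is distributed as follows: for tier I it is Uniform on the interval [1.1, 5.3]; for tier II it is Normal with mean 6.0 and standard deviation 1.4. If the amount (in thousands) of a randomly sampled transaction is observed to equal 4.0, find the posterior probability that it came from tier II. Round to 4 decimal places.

Likelihoods f(4.0 | ·): I: 0.238095; II: 0.102713.
Posterior ∝ prior × likelihood. Numerator for II: 0.69·0.102713 = 0.0708718.
Normalizing constant: 0.31·0.238095 + 0.69·0.102713 = 0.144681.
P(II | observation) = 0.0708718 / 0.144681 = 0.489848.

0.4898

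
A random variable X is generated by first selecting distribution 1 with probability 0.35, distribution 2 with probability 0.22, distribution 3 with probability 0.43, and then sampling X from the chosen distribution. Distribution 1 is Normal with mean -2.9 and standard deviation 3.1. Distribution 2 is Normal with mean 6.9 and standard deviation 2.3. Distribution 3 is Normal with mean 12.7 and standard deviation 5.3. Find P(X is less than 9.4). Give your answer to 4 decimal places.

Conditional on each component, P(X < 9.4): 1: 0.999964; 2: 0.861472; 3: 0.26676.
By total probability, P(X < 9.4) = 0.35·0.999964 + 0.22·0.861472 + 0.43·0.26676 = 0.654218.

0.6542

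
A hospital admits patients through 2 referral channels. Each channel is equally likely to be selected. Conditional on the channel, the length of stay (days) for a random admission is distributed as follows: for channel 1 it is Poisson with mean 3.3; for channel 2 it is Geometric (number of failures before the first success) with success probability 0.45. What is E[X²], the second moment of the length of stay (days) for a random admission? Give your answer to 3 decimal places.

For each component E[X²] = Var + (mean)², giving 1: 14.19; 2: 4.20988.
Overall E[X²] = 0.5·14.19 + 0.5·4.20988 = 9.19994.

9.200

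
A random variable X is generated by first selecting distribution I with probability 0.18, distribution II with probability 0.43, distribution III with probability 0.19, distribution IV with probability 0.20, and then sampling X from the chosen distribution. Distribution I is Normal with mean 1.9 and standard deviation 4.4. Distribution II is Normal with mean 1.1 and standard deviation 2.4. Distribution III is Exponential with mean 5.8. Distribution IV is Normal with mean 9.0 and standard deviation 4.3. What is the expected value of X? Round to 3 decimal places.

3.717

Component means — I: 1.9; II: 1.1; III: 5.8; IV: 9.
E[X] = 0.18·1.9 + 0.43·1.1 + 0.19·5.8 + 0.2·9 = 3.717.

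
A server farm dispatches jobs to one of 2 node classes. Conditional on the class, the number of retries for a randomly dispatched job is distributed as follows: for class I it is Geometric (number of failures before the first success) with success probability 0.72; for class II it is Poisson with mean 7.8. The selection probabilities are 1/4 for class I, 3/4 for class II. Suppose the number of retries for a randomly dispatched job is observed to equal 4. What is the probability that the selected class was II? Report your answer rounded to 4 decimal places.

0.9772

Likelihoods P(X=4 | ·): I: 0.00442552; II: 0.0631932.
Posterior ∝ prior × likelihood. Numerator for II: 0.75·0.0631932 = 0.0473949.
Normalizing constant: 0.25·0.00442552 + 0.75·0.0631932 = 0.0485013.
P(II | observation) = 0.0473949 / 0.0485013 = 0.977189.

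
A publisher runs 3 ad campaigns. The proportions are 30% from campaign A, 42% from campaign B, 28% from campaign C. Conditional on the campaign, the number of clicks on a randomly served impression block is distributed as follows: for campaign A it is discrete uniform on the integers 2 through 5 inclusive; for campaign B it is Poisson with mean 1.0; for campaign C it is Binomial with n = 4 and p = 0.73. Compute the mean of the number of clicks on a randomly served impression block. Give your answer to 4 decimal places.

Component means — A: 3.5; B: 1; C: 2.92.
E[X] = 0.3·3.5 + 0.42·1 + 0.28·2.92 = 2.2876.

2.2876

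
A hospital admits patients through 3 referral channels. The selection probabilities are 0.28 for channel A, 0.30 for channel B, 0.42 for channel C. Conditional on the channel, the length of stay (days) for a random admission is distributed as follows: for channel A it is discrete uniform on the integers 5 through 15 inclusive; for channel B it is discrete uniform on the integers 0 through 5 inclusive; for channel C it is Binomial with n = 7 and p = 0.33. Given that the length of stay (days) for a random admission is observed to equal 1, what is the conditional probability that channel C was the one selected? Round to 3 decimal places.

0.637

Likelihoods P(X=1 | ·): A: 0; B: 0.166667; C: 0.208959.
Posterior ∝ prior × likelihood. Numerator for C: 0.42·0.208959 = 0.0877627.
Normalizing constant: 0.28·0 + 0.3·0.166667 + 0.42·0.208959 = 0.137763.
P(C | observation) = 0.0877627 / 0.137763 = 0.637057.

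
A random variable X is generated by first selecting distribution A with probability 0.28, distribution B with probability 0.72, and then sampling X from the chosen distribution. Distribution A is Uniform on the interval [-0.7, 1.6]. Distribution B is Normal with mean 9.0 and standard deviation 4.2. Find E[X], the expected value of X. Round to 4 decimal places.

Component means — A: 0.45; B: 9.
E[X] = 0.28·0.45 + 0.72·9 = 6.606.

6.6060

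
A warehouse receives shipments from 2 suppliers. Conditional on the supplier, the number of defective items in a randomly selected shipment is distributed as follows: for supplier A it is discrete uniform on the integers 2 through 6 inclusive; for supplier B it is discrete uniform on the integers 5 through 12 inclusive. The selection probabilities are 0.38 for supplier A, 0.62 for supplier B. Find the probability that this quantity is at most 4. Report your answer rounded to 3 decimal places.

Conditional on each supplier, P(X ≤ 4): A: 0.6; B: 0.
By total probability, P(X ≤ 4) = 0.38·0.6 + 0.62·0 = 0.228.

0.228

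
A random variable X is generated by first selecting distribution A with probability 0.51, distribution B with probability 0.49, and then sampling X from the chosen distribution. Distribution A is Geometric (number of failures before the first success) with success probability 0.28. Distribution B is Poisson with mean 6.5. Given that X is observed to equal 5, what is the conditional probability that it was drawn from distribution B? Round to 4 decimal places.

0.7205

Likelihoods P(X=5 | ·): A: 0.0541777; B: 0.145369.
Posterior ∝ prior × likelihood. Numerator for B: 0.49·0.145369 = 0.0712307.
Normalizing constant: 0.51·0.0541777 + 0.49·0.145369 = 0.0988614.
P(B | observation) = 0.0712307 / 0.0988614 = 0.720511.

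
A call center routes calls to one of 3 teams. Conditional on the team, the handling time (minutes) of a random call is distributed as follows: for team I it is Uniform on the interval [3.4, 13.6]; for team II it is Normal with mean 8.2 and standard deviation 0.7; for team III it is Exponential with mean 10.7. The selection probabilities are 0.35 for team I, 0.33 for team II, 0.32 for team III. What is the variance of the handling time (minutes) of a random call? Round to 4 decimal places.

41.0455

Per component, I: μ=8.5, E[X²]=80.92; II: μ=8.2, E[X²]=67.73; III: μ=10.7, E[X²]=228.98.
E[X] = 0.35·8.5 + 0.33·8.2 + 0.32·10.7 = 9.105.
E[X²] = 0.35·80.92 + 0.33·67.73 + 0.32·228.98 = 123.946.
Var(X) = E[X²] − (E[X])² = 123.946 − 82.901 = 41.0455.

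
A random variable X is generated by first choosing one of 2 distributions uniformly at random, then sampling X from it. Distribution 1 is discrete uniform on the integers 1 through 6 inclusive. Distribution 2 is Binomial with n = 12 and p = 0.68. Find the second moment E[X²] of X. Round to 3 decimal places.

For each component E[X²] = Var + (mean)², giving 1: 15.1667; 2: 69.1968.
Overall E[X²] = 0.5·15.1667 + 0.5·69.1968 = 42.1817.

42.182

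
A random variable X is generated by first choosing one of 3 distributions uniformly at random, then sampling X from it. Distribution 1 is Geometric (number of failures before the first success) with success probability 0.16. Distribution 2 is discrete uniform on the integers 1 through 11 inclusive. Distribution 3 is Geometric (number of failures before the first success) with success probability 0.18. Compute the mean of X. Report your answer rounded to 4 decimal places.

Component means — 1: 5.25; 2: 6; 3: 4.55556.
E[X] = 0.333333·5.25 + 0.333333·6 + 0.333333·4.55556 = 5.26852.

5.2685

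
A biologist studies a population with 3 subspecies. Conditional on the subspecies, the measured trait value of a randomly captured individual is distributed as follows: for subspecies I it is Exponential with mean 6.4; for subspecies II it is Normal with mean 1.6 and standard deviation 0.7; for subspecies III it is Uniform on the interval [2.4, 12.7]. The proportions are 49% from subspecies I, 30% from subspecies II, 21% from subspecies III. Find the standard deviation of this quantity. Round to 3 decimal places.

5.275

Per component, I: μ=6.4, E[X²]=81.92; II: μ=1.6, E[X²]=3.05; III: μ=7.55, E[X²]=65.8433.
E[X] = 0.49·6.4 + 0.3·1.6 + 0.21·7.55 = 5.2015.
E[X²] = 0.49·81.92 + 0.3·3.05 + 0.21·65.8433 = 54.8829.
Var(X) = E[X²] − (E[X])² = 54.8829 − 27.0556 = 27.8273.
SD(X) = √27.8273 = 5.27516.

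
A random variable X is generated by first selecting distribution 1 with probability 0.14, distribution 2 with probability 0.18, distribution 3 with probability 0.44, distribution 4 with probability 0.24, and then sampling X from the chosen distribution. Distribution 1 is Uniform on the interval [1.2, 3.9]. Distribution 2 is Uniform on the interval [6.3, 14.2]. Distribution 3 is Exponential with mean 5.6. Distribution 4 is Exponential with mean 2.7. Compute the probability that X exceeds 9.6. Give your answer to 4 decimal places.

Conditional on each component, P(X > 9.6): 1: 0; 2: 0.582278; 3: 0.180092; 4: 0.0285655.
By total probability, P(X > 9.6) = 0.14·0 + 0.18·0.582278 + 0.44·0.180092 + 0.24·0.0285655 = 0.190906.

0.1909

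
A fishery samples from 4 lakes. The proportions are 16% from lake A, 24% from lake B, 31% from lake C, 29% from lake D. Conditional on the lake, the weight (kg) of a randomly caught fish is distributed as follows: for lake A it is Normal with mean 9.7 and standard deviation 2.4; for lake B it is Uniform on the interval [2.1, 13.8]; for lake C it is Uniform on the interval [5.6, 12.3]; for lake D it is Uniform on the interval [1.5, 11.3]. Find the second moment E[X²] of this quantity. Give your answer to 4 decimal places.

74.0732

For each component E[X²] = Var + (mean)², giving A: 99.85; B: 74.61; C: 83.8433; D: 48.9633.
Overall E[X²] = 0.16·99.85 + 0.24·74.61 + 0.31·83.8433 + 0.29·48.9633 = 74.0732.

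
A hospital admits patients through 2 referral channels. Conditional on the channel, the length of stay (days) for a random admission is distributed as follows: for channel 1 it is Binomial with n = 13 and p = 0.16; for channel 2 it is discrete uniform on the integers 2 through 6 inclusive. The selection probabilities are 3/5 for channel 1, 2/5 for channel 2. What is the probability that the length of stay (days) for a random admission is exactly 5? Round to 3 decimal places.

Conditional on each channel, P(X = 5): 1: 0.0334513; 2: 0.2.
By total probability, P(X = 5) = 0.6·0.0334513 + 0.4·0.2 = 0.100071.

0.100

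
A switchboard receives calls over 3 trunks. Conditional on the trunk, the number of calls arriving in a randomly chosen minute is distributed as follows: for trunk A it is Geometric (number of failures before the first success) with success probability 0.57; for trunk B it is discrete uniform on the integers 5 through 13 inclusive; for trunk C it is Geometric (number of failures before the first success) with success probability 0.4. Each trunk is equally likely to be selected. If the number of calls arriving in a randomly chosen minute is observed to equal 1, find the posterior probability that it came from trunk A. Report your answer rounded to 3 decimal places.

Likelihoods P(X=1 | ·): A: 0.2451; B: 0; C: 0.24.
Posterior ∝ prior × likelihood. Numerator for A: 0.333333·0.2451 = 0.0817.
Normalizing constant: 0.333333·0.2451 + 0.333333·0 + 0.333333·0.24 = 0.1617.
P(A | observation) = 0.0817 / 0.1617 = 0.505257.

0.505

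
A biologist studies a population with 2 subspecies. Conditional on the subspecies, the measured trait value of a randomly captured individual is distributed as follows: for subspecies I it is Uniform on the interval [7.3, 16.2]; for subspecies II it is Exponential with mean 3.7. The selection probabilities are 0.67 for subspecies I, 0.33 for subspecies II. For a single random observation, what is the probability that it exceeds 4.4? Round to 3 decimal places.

Conditional on each subspecies, P(X > 4.4): I: 1; II: 0.304468.
By total probability, P(X > 4.4) = 0.67·1 + 0.33·0.304468 = 0.770474.

0.770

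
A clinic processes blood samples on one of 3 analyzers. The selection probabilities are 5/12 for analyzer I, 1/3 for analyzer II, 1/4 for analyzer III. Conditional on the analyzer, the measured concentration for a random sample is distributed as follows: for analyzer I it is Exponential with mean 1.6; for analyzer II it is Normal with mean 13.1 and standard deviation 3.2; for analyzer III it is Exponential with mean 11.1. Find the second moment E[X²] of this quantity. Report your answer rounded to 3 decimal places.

124.355

For each component E[X²] = Var + (mean)², giving I: 5.12; II: 181.85; III: 246.42.
Overall E[X²] = 0.416667·5.12 + 0.333333·181.85 + 0.25·246.42 = 124.355.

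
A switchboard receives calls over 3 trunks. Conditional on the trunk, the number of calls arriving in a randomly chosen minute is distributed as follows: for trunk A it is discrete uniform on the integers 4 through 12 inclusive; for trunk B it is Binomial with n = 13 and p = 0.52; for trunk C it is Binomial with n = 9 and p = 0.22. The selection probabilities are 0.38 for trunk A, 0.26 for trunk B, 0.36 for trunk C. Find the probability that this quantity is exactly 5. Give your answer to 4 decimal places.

Conditional on each trunk, P(X = 5): A: 0.111111; B: 0.137888; C: 0.024036.
By total probability, P(X = 5) = 0.38·0.111111 + 0.26·0.137888 + 0.36·0.024036 = 0.086726.

0.0867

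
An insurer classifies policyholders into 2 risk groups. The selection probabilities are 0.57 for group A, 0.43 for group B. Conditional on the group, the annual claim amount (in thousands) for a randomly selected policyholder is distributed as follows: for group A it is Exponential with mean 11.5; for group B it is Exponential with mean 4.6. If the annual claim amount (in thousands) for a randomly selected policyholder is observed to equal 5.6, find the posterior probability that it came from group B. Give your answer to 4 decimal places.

0.4760

Likelihoods f(5.6 | ·): A: 0.0534342; B: 0.0643481.
Posterior ∝ prior × likelihood. Numerator for B: 0.43·0.0643481 = 0.0276697.
Normalizing constant: 0.57·0.0534342 + 0.43·0.0643481 = 0.0581272.
P(B | observation) = 0.0276697 / 0.0581272 = 0.47602.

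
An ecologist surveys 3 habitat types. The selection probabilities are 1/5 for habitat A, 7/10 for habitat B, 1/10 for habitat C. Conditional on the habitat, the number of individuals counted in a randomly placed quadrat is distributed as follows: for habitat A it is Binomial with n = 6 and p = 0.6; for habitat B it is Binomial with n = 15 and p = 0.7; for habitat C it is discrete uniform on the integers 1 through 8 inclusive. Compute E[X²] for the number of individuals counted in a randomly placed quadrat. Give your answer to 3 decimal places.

For each component E[X²] = Var + (mean)², giving A: 14.4; B: 113.4; C: 25.5.
Overall E[X²] = 0.2·14.4 + 0.7·113.4 + 0.1·25.5 = 84.81.

84.810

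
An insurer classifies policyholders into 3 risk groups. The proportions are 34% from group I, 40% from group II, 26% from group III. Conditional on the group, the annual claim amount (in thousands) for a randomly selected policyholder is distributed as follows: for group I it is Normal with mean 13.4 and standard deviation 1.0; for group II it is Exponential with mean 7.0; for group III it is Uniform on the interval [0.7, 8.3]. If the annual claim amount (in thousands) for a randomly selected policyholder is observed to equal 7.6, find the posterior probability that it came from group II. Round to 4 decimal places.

0.3606

Likelihoods f(7.6 | ·): I: 1.97732e-08; II: 0.0482372; III: 0.131579.
Posterior ∝ prior × likelihood. Numerator for II: 0.4·0.0482372 = 0.0192949.
Normalizing constant: 0.34·1.97732e-08 + 0.4·0.0482372 + 0.26·0.131579 = 0.0535054.
P(II | observation) = 0.0192949 / 0.0535054 = 0.360616.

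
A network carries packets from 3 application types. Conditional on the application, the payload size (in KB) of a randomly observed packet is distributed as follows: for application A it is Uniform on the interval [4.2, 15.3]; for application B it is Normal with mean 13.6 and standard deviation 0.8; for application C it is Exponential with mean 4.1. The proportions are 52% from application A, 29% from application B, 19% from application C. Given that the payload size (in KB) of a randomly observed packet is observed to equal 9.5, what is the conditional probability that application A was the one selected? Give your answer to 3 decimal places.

0.911

Likelihoods f(9.5 | ·): A: 0.0900901; B: 9.86988e-07; C: 0.0240394.
Posterior ∝ prior × likelihood. Numerator for A: 0.52·0.0900901 = 0.0468468.
Normalizing constant: 0.52·0.0900901 + 0.29·9.86988e-07 + 0.19·0.0240394 = 0.0514146.
P(A | observation) = 0.0468468 / 0.0514146 = 0.911158.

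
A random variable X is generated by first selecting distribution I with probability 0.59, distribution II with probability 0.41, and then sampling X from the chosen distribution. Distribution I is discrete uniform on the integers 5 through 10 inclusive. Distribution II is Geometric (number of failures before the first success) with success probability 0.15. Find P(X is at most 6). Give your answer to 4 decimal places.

Conditional on each component, P(X ≤ 6): I: 0.333333; II: 0.679423.
By total probability, P(X ≤ 6) = 0.59·0.333333 + 0.41·0.679423 = 0.47523.

0.4752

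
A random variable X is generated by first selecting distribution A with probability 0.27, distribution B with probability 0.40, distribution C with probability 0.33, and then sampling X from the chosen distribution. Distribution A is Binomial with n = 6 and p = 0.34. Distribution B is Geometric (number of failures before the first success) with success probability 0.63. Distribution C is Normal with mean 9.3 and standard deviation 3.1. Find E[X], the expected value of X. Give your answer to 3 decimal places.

Component means — A: 2.04; B: 0.587302; C: 9.3.
E[X] = 0.27·2.04 + 0.4·0.587302 + 0.33·9.3 = 3.85472.

3.855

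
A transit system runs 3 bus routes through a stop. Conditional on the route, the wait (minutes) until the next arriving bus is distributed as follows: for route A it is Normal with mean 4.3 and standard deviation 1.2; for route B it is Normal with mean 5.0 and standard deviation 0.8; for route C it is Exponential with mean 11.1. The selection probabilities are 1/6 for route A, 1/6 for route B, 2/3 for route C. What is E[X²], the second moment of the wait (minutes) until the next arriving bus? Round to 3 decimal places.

For each component E[X²] = Var + (mean)², giving A: 19.93; B: 25.64; C: 246.42.
Overall E[X²] = 0.166667·19.93 + 0.166667·25.64 + 0.666667·246.42 = 171.875.

171.875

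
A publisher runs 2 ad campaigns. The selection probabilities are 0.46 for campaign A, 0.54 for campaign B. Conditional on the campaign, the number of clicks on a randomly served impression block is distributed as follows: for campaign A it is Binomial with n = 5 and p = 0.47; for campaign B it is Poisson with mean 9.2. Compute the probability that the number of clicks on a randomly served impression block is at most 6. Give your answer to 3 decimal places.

0.562

Conditional on each campaign, P(X ≤ 6): A: 1; B: 0.189165.
By total probability, P(X ≤ 6) = 0.46·1 + 0.54·0.189165 = 0.562149.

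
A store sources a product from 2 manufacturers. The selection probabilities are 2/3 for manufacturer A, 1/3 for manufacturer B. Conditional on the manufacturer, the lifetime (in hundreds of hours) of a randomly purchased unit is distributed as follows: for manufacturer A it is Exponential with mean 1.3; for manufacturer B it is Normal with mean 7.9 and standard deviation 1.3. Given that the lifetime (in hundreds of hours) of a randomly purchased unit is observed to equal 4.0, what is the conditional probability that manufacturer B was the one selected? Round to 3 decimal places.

0.046

Likelihoods f(4.0 | ·): A: 0.0354622; B: 0.00340911.
Posterior ∝ prior × likelihood. Numerator for B: 0.333333·0.00340911 = 0.00113637.
Normalizing constant: 0.666667·0.0354622 + 0.333333·0.00340911 = 0.0247779.
P(B | observation) = 0.00113637 / 0.0247779 = 0.0458624.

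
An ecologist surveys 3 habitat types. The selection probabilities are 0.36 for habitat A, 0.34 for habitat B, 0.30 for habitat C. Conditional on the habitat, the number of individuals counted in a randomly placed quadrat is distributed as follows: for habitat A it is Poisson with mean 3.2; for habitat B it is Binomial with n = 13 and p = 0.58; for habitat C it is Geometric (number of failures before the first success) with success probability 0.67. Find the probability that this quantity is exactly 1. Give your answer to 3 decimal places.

0.113

Conditional on each habitat, P(X = 1): A: 0.130439; B: 0.000227176; C: 0.2211.
By total probability, P(X = 1) = 0.36·0.130439 + 0.34·0.000227176 + 0.3·0.2211 = 0.113365.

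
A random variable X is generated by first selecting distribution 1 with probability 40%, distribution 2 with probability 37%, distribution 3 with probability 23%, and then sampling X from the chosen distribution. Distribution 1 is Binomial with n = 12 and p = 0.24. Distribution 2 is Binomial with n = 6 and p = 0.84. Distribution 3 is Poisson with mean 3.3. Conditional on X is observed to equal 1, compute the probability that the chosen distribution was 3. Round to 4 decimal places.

Likelihoods P(X=1 | ·): 1: 0.140716; 2: 0.000528482; 3: 0.121714.
Posterior ∝ prior × likelihood. Numerator for 3: 0.23·0.121714 = 0.0279943.
Normalizing constant: 0.4·0.140716 + 0.37·0.000528482 + 0.23·0.121714 = 0.0844761.
P(3 | observation) = 0.0279943 / 0.0844761 = 0.331388.

0.3314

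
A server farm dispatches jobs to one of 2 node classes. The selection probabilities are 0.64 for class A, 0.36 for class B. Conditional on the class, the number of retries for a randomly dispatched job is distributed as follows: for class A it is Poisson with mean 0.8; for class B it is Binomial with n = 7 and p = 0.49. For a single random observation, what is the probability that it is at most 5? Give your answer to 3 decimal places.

0.980

Conditional on each class, P(X ≤ 5): A: 0.999816; B: 0.943804.
By total probability, P(X ≤ 5) = 0.64·0.999816 + 0.36·0.943804 = 0.979652.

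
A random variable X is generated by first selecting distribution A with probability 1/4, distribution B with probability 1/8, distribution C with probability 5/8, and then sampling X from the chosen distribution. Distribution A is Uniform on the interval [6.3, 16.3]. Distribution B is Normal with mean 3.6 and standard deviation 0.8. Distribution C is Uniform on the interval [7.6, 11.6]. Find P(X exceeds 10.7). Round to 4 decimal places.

Conditional on each component, P(X > 10.7): A: 0.56; B: 0; C: 0.225.
By total probability, P(X > 10.7) = 0.25·0.56 + 0.125·0 + 0.625·0.225 = 0.280625.

0.2806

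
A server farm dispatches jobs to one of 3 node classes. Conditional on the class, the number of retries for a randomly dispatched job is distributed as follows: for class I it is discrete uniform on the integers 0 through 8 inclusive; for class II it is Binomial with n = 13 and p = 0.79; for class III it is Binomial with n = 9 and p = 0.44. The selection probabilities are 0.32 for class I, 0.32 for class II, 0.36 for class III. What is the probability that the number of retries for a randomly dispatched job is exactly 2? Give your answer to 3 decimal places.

Conditional on each class, P(X = 2): I: 0.111111; II: 1.70514e-06; III: 0.120372.
By total probability, P(X = 2) = 0.32·0.111111 + 0.32·1.70514e-06 + 0.36·0.120372 = 0.0788899.

0.079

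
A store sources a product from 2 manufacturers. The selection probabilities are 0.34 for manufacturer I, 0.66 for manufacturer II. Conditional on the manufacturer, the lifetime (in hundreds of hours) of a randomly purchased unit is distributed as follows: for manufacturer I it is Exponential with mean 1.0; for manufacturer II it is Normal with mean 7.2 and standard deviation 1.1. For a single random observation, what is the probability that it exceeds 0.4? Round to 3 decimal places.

Conditional on each manufacturer, P(X > 0.4): I: 0.67032; II: 1.
By total probability, P(X > 0.4) = 0.34·0.67032 + 0.66·1 = 0.887909.

0.888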